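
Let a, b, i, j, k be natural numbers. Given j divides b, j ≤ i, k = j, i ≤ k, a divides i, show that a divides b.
k = j and i ≤ k, therefore i ≤ j. j ≤ i, so j = i. j divides b, so i divides b. Since a divides i, a divides b.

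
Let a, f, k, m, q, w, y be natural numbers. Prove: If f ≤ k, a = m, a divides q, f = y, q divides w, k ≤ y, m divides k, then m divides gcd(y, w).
f = y and f ≤ k, hence y ≤ k. k ≤ y, so k = y. Since m divides k, m divides y. From a = m and a divides q, m divides q. Since q divides w, m divides w. From m divides y, m divides gcd(y, w).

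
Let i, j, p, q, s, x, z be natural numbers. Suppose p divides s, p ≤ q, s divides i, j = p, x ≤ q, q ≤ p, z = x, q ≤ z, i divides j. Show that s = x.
s divides i and i divides j, thus s divides j. Since j = p, s divides p. Since p divides s, s = p. Because p ≤ q and q ≤ p, p = q. Since s = p, s = q. Since z = x and q ≤ z, q ≤ x. x ≤ q, so q = x. Since s = q, s = x.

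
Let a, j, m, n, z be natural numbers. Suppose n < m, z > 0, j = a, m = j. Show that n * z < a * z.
Because m = j and j = a, m = a. From n < m, n < a. Since z > 0, by multiplying by a positive, n * z < a * z.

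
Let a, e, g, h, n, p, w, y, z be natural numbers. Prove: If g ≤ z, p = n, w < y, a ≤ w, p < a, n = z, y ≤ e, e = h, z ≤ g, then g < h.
z ≤ g and g ≤ z, hence z = g. n = z, so n = g. From p = n and p < a, n < a. a ≤ w and w < y, so a < y. n < a, so n < y. Because n = g, g < y. From e = h and y ≤ e, y ≤ h. g < y, so g < h.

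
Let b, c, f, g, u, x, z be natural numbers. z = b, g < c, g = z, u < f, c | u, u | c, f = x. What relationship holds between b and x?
b < x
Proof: g = z and z = b, hence g = b. c | u and u | c, therefore c = u. Since g < c, g < u. From f = x and u < f, u < x. Since g < u, g < x. g = b, so b < x.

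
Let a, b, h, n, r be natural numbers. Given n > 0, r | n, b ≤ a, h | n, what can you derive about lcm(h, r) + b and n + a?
lcm(h, r) + b ≤ n + a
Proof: h | n and r | n, therefore lcm(h, r) | n. n > 0, so lcm(h, r) ≤ n. b ≤ a, so lcm(h, r) + b ≤ n + a.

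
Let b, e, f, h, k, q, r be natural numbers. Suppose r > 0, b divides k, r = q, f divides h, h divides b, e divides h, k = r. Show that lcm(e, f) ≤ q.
From e divides h and f divides h, lcm(e, f) divides h. Because h divides b and b divides k, h divides k. Since lcm(e, f) divides h, lcm(e, f) divides k. k = r, so lcm(e, f) divides r. From r > 0, lcm(e, f) ≤ r. r = q, so lcm(e, f) ≤ q.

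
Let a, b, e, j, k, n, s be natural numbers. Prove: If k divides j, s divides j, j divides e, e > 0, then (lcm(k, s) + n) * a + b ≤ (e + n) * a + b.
k divides j and s divides j, thus lcm(k, s) divides j. j divides e, so lcm(k, s) divides e. Since e > 0, lcm(k, s) ≤ e. Then lcm(k, s) + n ≤ e + n. By multiplying by a non-negative, (lcm(k, s) + n) * a ≤ (e + n) * a. Then (lcm(k, s) + n) * a + b ≤ (e + n) * a + b.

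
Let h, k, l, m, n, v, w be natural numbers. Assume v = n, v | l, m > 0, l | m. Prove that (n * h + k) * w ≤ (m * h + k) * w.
Because v = n and v | l, n | l. l | m, so n | m. m > 0, so n ≤ m. Then n * h ≤ m * h. Then n * h + k ≤ m * h + k. Then (n * h + k) * w ≤ (m * h + k) * w.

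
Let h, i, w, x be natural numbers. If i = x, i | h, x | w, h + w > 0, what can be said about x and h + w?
x ≤ h + w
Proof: i = x and i | h, therefore x | h. Since x | w, x | h + w. Since h + w > 0, x ≤ h + w.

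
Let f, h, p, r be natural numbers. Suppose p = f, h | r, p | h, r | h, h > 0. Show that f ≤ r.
From h | r and r | h, h = r. Because p | h and h > 0, p ≤ h. p = f, so f ≤ h. h = r, so f ≤ r.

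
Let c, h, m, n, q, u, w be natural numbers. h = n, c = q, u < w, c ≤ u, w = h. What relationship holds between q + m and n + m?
q + m < n + m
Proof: w = h and h = n, so w = n. c ≤ u and u < w, so c < w. c = q, so q < w. Since w = n, q < n. Then q + m < n + m.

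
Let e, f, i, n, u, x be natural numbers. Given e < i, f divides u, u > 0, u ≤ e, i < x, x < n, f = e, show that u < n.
Since f = e and f divides u, e divides u. u > 0, so e ≤ u. Since u ≤ e, e = u. Since e < i and i < x, e < x. x < n, so e < n. Since e = u, u < n.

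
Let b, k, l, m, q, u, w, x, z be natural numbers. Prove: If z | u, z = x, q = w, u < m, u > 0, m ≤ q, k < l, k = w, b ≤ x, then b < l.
z = x and z | u, so x | u. u > 0, so x ≤ u. b ≤ x, so b ≤ u. Since u < m and m ≤ q, u < q. q = w, so u < w. Because k = w and k < l, w < l. Since u < w, u < l. Since b ≤ u, b < l.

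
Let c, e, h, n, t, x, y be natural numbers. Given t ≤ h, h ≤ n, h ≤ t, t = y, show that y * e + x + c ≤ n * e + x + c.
Since h ≤ t and t ≤ h, h = t. t = y, so h = y. h ≤ n, so y ≤ n. By multiplying by a non-negative, y * e ≤ n * e. Then y * e + x ≤ n * e + x. Then y * e + x + c ≤ n * e + x + c.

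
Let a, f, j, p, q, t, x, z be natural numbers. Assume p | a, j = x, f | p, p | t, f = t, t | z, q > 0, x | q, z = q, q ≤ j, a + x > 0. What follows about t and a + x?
t ≤ a + x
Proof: f = t and f | p, therefore t | p. p | t, so p = t. Since p | a, t | a. j = x and q ≤ j, hence q ≤ x. Because x | q and q > 0, x ≤ q. From q ≤ x, q = x. z = q and t | z, hence t | q. q = x, so t | x. Since t | a, t | a + x. a + x > 0, so t ≤ a + x.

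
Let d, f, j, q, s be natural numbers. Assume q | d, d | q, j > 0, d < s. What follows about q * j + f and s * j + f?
q * j + f < s * j + f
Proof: d | q and q | d, therefore d = q. d < s, so q < s. Because j > 0, q * j < s * j. Then q * j + f < s * j + f.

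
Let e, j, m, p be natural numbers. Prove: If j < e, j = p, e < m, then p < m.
j = p and j < e, so p < e. Because e < m, p < m.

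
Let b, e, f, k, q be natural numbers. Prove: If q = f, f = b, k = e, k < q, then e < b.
q = f and f = b, thus q = b. k = e and k < q, thus e < q. Since q = b, e < b.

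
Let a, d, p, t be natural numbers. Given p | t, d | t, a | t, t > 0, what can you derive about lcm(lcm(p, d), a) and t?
lcm(lcm(p, d), a) ≤ t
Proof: From p | t and d | t, lcm(p, d) | t. Since a | t, lcm(lcm(p, d), a) | t. Since t > 0, lcm(lcm(p, d), a) ≤ t.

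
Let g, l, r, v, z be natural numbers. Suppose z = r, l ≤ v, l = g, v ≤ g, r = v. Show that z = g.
z = r and r = v, therefore z = v. Because l = g and l ≤ v, g ≤ v. From v ≤ g, v = g. z = v, so z = g.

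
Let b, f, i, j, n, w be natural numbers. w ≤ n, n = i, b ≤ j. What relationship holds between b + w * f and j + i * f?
b + w * f ≤ j + i * f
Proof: From n = i and w ≤ n, w ≤ i. By multiplying by a non-negative, w * f ≤ i * f. b ≤ j, so b + w * f ≤ j + i * f.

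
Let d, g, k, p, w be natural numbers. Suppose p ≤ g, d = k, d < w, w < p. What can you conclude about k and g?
k < g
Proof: Because d < w and w < p, d < p. d = k, so k < p. p ≤ g, so k < g.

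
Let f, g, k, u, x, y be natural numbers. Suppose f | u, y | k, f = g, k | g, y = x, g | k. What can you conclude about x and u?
x | u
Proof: Since k | g and g | k, k = g. Since y | k, y | g. f = g and f | u, so g | u. Since y | g, y | u. y = x, so x | u.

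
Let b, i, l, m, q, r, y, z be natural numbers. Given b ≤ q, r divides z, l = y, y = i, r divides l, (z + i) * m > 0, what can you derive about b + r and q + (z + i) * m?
b + r ≤ q + (z + i) * m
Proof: Because l = y and y = i, l = i. r divides l, so r divides i. Since r divides z, r divides z + i. Then r divides (z + i) * m. Since (z + i) * m > 0, r ≤ (z + i) * m. Since b ≤ q, b + r ≤ q + (z + i) * m.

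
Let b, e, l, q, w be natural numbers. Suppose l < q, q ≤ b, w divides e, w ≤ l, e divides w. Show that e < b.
w divides e and e divides w, therefore w = e. Since w ≤ l, e ≤ l. From l < q and q ≤ b, l < b. Since e ≤ l, e < b.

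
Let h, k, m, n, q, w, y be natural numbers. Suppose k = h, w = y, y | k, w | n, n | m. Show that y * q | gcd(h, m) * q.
k = h and y | k, therefore y | h. Because w | n and n | m, w | m. From w = y, y | m. Because y | h, y | gcd(h, m). Then y * q | gcd(h, m) * q.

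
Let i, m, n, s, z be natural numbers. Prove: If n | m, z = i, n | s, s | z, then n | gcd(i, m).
z = i and s | z, so s | i. From n | s, n | i. Since n | m, n | gcd(i, m).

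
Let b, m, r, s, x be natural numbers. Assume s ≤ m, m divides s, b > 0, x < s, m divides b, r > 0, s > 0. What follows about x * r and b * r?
x * r < b * r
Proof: m divides s and s > 0, therefore m ≤ s. s ≤ m, so m = s. Since m divides b, s divides b. Since b > 0, s ≤ b. Since x < s, x < b. Combining with r > 0, by multiplying by a positive, x * r < b * r.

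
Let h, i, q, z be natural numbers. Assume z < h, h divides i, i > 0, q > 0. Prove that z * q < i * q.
h divides i and i > 0, so h ≤ i. z < h, so z < i. Combined with q > 0, by multiplying by a positive, z * q < i * q.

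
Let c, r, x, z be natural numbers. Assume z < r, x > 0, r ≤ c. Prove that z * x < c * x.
z < r and r ≤ c, thus z < c. Since x > 0, by multiplying by a positive, z * x < c * x.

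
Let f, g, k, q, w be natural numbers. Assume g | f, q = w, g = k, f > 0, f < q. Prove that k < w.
Because g | f and f > 0, g ≤ f. Since g = k, k ≤ f. q = w and f < q, thus f < w. Since k ≤ f, k < w.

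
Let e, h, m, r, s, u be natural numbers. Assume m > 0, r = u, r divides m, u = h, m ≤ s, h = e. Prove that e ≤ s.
r = u and u = h, therefore r = h. r divides m, so h divides m. Since m > 0, h ≤ m. Since m ≤ s, h ≤ s. From h = e, e ≤ s.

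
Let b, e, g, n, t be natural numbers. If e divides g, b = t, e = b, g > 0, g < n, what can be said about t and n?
t < n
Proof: From e = b and b = t, e = t. e divides g, so t divides g. g > 0, so t ≤ g. g < n, so t < n.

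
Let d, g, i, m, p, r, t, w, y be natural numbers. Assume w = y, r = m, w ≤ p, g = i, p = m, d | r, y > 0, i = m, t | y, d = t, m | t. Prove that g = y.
From g = i and i = m, g = m. d = t and d | r, so t | r. Since r = m, t | m. m | t, so t = m. t | y and y > 0, hence t ≤ y. Since t = m, m ≤ y. p = m and w ≤ p, therefore w ≤ m. Since w = y, y ≤ m. m ≤ y, so m = y. g = m, so g = y.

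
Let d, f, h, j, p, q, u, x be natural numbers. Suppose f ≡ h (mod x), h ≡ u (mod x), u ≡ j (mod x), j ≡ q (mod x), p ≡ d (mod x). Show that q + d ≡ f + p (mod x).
f ≡ h (mod x) and h ≡ u (mod x), hence f ≡ u (mod x). u ≡ j (mod x), so f ≡ j (mod x). Since j ≡ q (mod x), f ≡ q (mod x). Combining with p ≡ d (mod x), by adding congruences, f + p ≡ q + d (mod x). Then q + d ≡ f + p (mod x).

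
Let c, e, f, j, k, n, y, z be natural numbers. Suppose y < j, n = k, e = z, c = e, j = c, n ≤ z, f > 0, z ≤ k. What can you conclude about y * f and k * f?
y * f < k * f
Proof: n = k and n ≤ z, so k ≤ z. z ≤ k, so z = k. Since e = z, e = k. j = c and c = e, so j = e. Since y < j, y < e. Since e = k, y < k. Combining with f > 0, by multiplying by a positive, y * f < k * f.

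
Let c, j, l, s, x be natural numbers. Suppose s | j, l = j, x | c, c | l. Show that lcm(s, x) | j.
x | c and c | l, therefore x | l. l = j, so x | j. Since s | j, lcm(s, x) | j.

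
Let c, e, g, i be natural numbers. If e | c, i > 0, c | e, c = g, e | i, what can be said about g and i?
g ≤ i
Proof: Because e | c and c | e, e = c. Since e | i, c | i. Since i > 0, c ≤ i. c = g, so g ≤ i.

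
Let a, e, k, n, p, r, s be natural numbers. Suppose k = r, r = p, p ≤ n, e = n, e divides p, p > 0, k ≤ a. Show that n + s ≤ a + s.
From k = r and r = p, k = p. e divides p and p > 0, so e ≤ p. Since e = n, n ≤ p. Since p ≤ n, p = n. k = p, so k = n. k ≤ a, so n ≤ a. Then n + s ≤ a + s.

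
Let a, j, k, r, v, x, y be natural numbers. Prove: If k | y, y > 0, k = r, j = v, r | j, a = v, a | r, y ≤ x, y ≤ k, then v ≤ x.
j = v and r | j, hence r | v. a = v and a | r, therefore v | r. r | v, so r = v. Since k | y and y > 0, k ≤ y. y ≤ k, so y = k. Since k = r, y = r. y ≤ x, so r ≤ x. r = v, so v ≤ x.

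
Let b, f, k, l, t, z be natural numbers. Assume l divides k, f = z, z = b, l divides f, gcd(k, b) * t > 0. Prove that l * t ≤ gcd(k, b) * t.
From f = z and z = b, f = b. l divides f, so l divides b. l divides k, so l divides gcd(k, b). Then l * t divides gcd(k, b) * t. gcd(k, b) * t > 0, so l * t ≤ gcd(k, b) * t.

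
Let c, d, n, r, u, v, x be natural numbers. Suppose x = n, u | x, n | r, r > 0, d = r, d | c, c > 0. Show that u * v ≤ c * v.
Because x = n and u | x, u | n. From n | r, u | r. From r > 0, u ≤ r. d = r and d | c, thus r | c. Since c > 0, r ≤ c. Since u ≤ r, u ≤ c. Then u * v ≤ c * v.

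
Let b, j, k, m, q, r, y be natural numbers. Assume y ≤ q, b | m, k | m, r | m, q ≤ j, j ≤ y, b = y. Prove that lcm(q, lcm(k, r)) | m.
q ≤ j and j ≤ y, thus q ≤ y. y ≤ q, so y = q. Because b = y, b = q. b | m, so q | m. From k | m and r | m, lcm(k, r) | m. Since q | m, lcm(q, lcm(k, r)) | m.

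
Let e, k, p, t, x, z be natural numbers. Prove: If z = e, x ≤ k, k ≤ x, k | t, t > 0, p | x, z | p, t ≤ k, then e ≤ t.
x ≤ k and k ≤ x, therefore x = k. Since k | t and t > 0, k ≤ t. From t ≤ k, k = t. Since x = k, x = t. z | p and p | x, hence z | x. Since x = t, z | t. Since t > 0, z ≤ t. Since z = e, e ≤ t.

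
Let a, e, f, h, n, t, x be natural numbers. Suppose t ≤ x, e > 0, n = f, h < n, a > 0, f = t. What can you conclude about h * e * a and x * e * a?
h * e * a < x * e * a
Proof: n = f and f = t, so n = t. Since h < n, h < t. t ≤ x, so h < x. Since e > 0, h * e < x * e. Since a > 0, h * e * a < x * e * a.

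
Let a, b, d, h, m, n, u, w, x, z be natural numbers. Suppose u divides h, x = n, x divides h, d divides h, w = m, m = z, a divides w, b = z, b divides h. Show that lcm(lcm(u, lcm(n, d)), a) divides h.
x = n and x divides h, therefore n divides h. Since d divides h, lcm(n, d) divides h. u divides h, so lcm(u, lcm(n, d)) divides h. w = m and m = z, hence w = z. a divides w, so a divides z. Because b = z and b divides h, z divides h. a divides z, so a divides h. lcm(u, lcm(n, d)) divides h, so lcm(lcm(u, lcm(n, d)), a) divides h.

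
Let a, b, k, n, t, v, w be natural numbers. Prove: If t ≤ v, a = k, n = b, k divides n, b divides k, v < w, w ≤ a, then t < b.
From n = b and k divides n, k divides b. Since b divides k, k = b. Since a = k, a = b. Since v < w and w ≤ a, v < a. a = b, so v < b. t ≤ v, so t < b.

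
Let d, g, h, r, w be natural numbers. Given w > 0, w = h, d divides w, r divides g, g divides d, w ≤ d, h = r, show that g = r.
d divides w and w > 0, therefore d ≤ w. w ≤ d, so d = w. w = h, so d = h. Since h = r, d = r. g divides d, so g divides r. r divides g, so g = r.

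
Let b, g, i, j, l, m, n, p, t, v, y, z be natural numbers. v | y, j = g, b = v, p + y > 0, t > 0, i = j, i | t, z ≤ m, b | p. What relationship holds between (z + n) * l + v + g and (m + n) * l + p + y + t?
(z + n) * l + v + g ≤ (m + n) * l + p + y + t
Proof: Because z ≤ m, z + n ≤ m + n. Then (z + n) * l ≤ (m + n) * l. Since b = v and b | p, v | p. Since v | y, v | p + y. Since p + y > 0, v ≤ p + y. Since (z + n) * l ≤ (m + n) * l, (z + n) * l + v ≤ (m + n) * l + p + y. Since i = j and j = g, i = g. Since i | t, g | t. t > 0, so g ≤ t. (z + n) * l + v ≤ (m + n) * l + p + y, so (z + n) * l + v + g ≤ (m + n) * l + p + y + t.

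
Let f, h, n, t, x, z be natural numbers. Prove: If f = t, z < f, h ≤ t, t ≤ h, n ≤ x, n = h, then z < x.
Because f = t and z < f, z < t. h ≤ t and t ≤ h, thus h = t. n = h, so n = t. Since n ≤ x, t ≤ x. Since z < t, z < x.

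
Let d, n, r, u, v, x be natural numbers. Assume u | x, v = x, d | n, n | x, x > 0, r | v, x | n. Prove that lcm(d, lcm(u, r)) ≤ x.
n | x and x | n, so n = x. d | n, so d | x. v = x and r | v, thus r | x. u | x, so lcm(u, r) | x. Since d | x, lcm(d, lcm(u, r)) | x. Since x > 0, lcm(d, lcm(u, r)) ≤ x.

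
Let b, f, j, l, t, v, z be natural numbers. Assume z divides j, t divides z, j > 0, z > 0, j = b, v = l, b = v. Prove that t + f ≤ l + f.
b = v and v = l, hence b = l. t divides z and z > 0, so t ≤ z. Since z divides j and j > 0, z ≤ j. j = b, so z ≤ b. t ≤ z, so t ≤ b. b = l, so t ≤ l. Then t + f ≤ l + f.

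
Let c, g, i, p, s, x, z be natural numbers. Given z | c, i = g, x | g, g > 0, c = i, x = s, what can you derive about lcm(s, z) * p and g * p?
lcm(s, z) * p ≤ g * p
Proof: x = s and x | g, therefore s | g. c = i and i = g, therefore c = g. Since z | c, z | g. Since s | g, lcm(s, z) | g. g > 0, so lcm(s, z) ≤ g. Then lcm(s, z) * p ≤ g * p.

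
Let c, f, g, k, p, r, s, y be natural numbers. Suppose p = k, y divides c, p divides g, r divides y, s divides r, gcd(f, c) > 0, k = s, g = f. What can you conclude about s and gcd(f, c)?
s ≤ gcd(f, c)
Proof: p = k and k = s, thus p = s. From g = f and p divides g, p divides f. Because p = s, s divides f. Since r divides y and y divides c, r divides c. Since s divides r, s divides c. Since s divides f, s divides gcd(f, c). Since gcd(f, c) > 0, s ≤ gcd(f, c).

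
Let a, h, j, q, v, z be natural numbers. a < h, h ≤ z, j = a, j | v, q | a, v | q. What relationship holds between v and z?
v < z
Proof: Since j = a and j | v, a | v. From v | q and q | a, v | a. Since a | v, a = v. a < h and h ≤ z, hence a < z. a = v, so v < z.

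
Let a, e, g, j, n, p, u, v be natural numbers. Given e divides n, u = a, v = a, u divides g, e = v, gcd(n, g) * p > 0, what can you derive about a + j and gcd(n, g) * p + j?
a + j ≤ gcd(n, g) * p + j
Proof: e = v and v = a, hence e = a. e divides n, so a divides n. u = a and u divides g, therefore a divides g. a divides n, so a divides gcd(n, g). Then a divides gcd(n, g) * p. Because gcd(n, g) * p > 0, a ≤ gcd(n, g) * p. Then a + j ≤ gcd(n, g) * p + j.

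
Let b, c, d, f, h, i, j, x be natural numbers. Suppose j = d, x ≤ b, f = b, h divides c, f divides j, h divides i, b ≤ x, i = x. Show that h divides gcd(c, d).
From x ≤ b and b ≤ x, x = b. i = x, so i = b. Since h divides i, h divides b. j = d and f divides j, therefore f divides d. Since f = b, b divides d. h divides b, so h divides d. From h divides c, h divides gcd(c, d).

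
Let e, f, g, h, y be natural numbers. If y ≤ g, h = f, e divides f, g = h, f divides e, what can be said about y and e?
y ≤ e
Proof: From g = h and h = f, g = f. f divides e and e divides f, therefore f = e. Since g = f, g = e. y ≤ g, so y ≤ e.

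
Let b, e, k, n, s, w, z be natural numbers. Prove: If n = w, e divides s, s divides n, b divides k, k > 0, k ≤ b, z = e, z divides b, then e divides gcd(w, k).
From e divides s and s divides n, e divides n. Since n = w, e divides w. b divides k and k > 0, thus b ≤ k. k ≤ b, so b = k. z = e and z divides b, so e divides b. b = k, so e divides k. Since e divides w, e divides gcd(w, k).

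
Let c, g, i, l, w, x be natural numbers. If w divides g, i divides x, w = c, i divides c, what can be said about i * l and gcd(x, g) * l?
i * l divides gcd(x, g) * l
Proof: w = c and w divides g, thus c divides g. Since i divides c, i divides g. i divides x, so i divides gcd(x, g). Then i * l divides gcd(x, g) * l.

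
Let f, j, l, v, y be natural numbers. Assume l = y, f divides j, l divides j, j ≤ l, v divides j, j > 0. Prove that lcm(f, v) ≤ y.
Since l divides j and j > 0, l ≤ j. j ≤ l, so j = l. l = y, so j = y. f divides j and v divides j, hence lcm(f, v) divides j. Since j > 0, lcm(f, v) ≤ j. j = y, so lcm(f, v) ≤ y.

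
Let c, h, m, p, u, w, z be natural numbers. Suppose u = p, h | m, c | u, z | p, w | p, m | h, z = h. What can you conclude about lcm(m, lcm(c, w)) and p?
lcm(m, lcm(c, w)) | p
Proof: h | m and m | h, hence h = m. Since z = h, z = m. Since z | p, m | p. u = p and c | u, so c | p. Since w | p, lcm(c, w) | p. m | p, so lcm(m, lcm(c, w)) | p.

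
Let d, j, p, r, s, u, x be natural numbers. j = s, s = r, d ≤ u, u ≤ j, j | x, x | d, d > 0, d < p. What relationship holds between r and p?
r < p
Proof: j = s and s = r, thus j = r. d ≤ u and u ≤ j, thus d ≤ j. Because j | x and x | d, j | d. From d > 0, j ≤ d. Since d ≤ j, d = j. Because d < p, j < p. Since j = r, r < p.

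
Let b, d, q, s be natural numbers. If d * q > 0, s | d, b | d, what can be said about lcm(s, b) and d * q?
lcm(s, b) ≤ d * q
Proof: s | d and b | d, so lcm(s, b) | d. Then lcm(s, b) | d * q. Because d * q > 0, lcm(s, b) ≤ d * q.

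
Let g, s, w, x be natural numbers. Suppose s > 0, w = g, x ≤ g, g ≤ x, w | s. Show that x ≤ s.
g ≤ x and x ≤ g, hence g = x. w | s and s > 0, therefore w ≤ s. w = g, so g ≤ s. g = x, so x ≤ s.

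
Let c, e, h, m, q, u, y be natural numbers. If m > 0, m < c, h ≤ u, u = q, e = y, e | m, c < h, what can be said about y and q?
y < q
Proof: e | m and m > 0, so e ≤ m. Since m < c, e < c. Since c < h, e < h. u = q and h ≤ u, thus h ≤ q. e < h, so e < q. Since e = y, y < q.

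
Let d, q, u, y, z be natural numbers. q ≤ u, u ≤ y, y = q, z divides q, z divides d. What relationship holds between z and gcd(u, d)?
z divides gcd(u, d)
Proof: y = q and u ≤ y, thus u ≤ q. Since q ≤ u, q = u. Because z divides q, z divides u. Since z divides d, z divides gcd(u, d).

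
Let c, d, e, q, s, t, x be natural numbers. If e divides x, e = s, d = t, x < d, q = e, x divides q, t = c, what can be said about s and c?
s < c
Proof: d = t and t = c, thus d = c. q = e and x divides q, therefore x divides e. From e divides x, x = e. Since e = s, x = s. Because x < d, s < d. Because d = c, s < c.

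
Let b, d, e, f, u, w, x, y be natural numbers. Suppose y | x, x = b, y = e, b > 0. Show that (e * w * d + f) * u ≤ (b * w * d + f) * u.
y = e and y | x, hence e | x. From x = b, e | b. Since b > 0, e ≤ b. Then e * w ≤ b * w. Then e * w * d ≤ b * w * d. Then e * w * d + f ≤ b * w * d + f. Then (e * w * d + f) * u ≤ (b * w * d + f) * u.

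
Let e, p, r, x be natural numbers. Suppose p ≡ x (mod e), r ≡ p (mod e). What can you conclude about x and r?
x ≡ r (mod e)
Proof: Since r ≡ p (mod e) and p ≡ x (mod e), r ≡ x (mod e). Then x ≡ r (mod e).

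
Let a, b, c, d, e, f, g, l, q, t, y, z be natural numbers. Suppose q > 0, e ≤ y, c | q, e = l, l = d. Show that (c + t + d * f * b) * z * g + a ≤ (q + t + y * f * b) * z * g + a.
Since c | q and q > 0, c ≤ q. Then c + t ≤ q + t. Because e = l and l = d, e = d. From e ≤ y, d ≤ y. Then d * f ≤ y * f. Then d * f * b ≤ y * f * b. c + t ≤ q + t, so c + t + d * f * b ≤ q + t + y * f * b. Then (c + t + d * f * b) * z ≤ (q + t + y * f * b) * z. Then (c + t + d * f * b) * z * g ≤ (q + t + y * f * b) * z * g. Then (c + t + d * f * b) * z * g + a ≤ (q + t + y * f * b) * z * g + a.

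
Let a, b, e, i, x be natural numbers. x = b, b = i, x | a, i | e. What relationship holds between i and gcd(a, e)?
i | gcd(a, e)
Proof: Since x = b and b = i, x = i. x | a, so i | a. i | e, so i | gcd(a, e).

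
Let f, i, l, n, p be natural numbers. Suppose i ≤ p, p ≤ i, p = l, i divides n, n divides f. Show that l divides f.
Since i ≤ p and p ≤ i, i = p. Since p = l, i = l. i divides n and n divides f, hence i divides f. i = l, so l divides f.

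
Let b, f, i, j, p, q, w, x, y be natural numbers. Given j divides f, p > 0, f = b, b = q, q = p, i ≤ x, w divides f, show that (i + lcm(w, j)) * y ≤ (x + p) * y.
b = q and q = p, therefore b = p. w divides f and j divides f, thus lcm(w, j) divides f. Because f = b, lcm(w, j) divides b. Since b = p, lcm(w, j) divides p. p > 0, so lcm(w, j) ≤ p. Since i ≤ x, i + lcm(w, j) ≤ x + p. By multiplying by a non-negative, (i + lcm(w, j)) * y ≤ (x + p) * y.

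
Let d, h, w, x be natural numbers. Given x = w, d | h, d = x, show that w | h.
d = x and x = w, so d = w. Since d | h, w | h.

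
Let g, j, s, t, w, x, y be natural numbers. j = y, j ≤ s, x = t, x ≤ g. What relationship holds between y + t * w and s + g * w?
y + t * w ≤ s + g * w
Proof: Since j = y and j ≤ s, y ≤ s. Because x = t and x ≤ g, t ≤ g. By multiplying by a non-negative, t * w ≤ g * w. Since y ≤ s, y + t * w ≤ s + g * w.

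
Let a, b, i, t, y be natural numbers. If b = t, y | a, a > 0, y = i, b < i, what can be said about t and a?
t < a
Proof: y = i and y | a, hence i | a. Since a > 0, i ≤ a. Because b < i, b < a. Since b = t, t < a.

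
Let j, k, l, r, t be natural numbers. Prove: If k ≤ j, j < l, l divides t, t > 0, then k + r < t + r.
Because k ≤ j and j < l, k < l. Because l divides t and t > 0, l ≤ t. k < l, so k < t. Then k + r < t + r.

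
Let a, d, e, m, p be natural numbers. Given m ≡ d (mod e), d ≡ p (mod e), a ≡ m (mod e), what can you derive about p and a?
p ≡ a (mod e)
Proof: a ≡ m (mod e) and m ≡ d (mod e), hence a ≡ d (mod e). Since d ≡ p (mod e), a ≡ p (mod e). Then p ≡ a (mod e).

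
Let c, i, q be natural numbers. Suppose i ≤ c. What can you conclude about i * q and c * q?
i * q ≤ c * q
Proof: From i ≤ c, by multiplying by a non-negative, i * q ≤ c * q.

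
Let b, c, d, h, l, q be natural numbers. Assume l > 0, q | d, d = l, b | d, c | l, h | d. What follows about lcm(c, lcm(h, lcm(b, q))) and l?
lcm(c, lcm(h, lcm(b, q))) ≤ l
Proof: Because b | d and q | d, lcm(b, q) | d. h | d, so lcm(h, lcm(b, q)) | d. Since d = l, lcm(h, lcm(b, q)) | l. c | l, so lcm(c, lcm(h, lcm(b, q))) | l. Since l > 0, lcm(c, lcm(h, lcm(b, q))) ≤ l.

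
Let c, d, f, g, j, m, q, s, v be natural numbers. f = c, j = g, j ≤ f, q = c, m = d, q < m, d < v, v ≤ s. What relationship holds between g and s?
g < s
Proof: j = g and j ≤ f, therefore g ≤ f. f = c, so g ≤ c. m = d and q < m, therefore q < d. From d < v and v ≤ s, d < s. Since q < d, q < s. q = c, so c < s. Since g ≤ c, g < s.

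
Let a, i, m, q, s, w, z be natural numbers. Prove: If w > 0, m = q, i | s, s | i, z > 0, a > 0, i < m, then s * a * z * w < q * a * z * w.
i | s and s | i, so i = s. m = q and i < m, so i < q. Since i = s, s < q. a > 0, so s * a < q * a. Since z > 0, s * a * z < q * a * z. Since w > 0, s * a * z * w < q * a * z * w.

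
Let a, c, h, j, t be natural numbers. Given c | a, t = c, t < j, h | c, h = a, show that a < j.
h = a and h | c, thus a | c. c | a, so c = a. Since t = c, t = a. Since t < j, a < j.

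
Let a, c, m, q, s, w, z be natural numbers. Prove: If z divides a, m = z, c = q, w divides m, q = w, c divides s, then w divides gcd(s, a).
c = q and c divides s, hence q divides s. Since q = w, w divides s. From m = z and w divides m, w divides z. Since z divides a, w divides a. Since w divides s, w divides gcd(s, a).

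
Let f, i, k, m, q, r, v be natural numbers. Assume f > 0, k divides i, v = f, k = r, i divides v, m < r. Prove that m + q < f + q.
k = r and k divides i, therefore r divides i. Since i divides v, r divides v. v = f, so r divides f. f > 0, so r ≤ f. Because m < r, m < f. Then m + q < f + q.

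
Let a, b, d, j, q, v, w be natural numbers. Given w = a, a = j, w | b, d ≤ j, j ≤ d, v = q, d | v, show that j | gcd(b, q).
w = a and a = j, so w = j. w | b, so j | b. d ≤ j and j ≤ d, so d = j. Since v = q and d | v, d | q. Since d = j, j | q. j | b, so j | gcd(b, q).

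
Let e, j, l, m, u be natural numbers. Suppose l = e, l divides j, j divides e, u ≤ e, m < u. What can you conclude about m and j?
m < j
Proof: Because l = e and l divides j, e divides j. Since j divides e, e = j. Since m < u and u ≤ e, m < e. e = j, so m < j.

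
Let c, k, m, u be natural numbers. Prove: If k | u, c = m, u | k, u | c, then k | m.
u | k and k | u, therefore u = k. Since c = m and u | c, u | m. u = k, so k | m.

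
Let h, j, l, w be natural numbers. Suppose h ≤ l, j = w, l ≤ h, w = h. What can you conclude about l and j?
l = j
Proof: j = w and w = h, so j = h. From h ≤ l and l ≤ h, h = l. Since j = h, j = l. Then l = j.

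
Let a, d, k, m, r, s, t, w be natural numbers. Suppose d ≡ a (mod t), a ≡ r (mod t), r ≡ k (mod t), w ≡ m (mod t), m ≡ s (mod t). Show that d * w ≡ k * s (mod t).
Since d ≡ a (mod t) and a ≡ r (mod t), d ≡ r (mod t). r ≡ k (mod t), so d ≡ k (mod t). w ≡ m (mod t) and m ≡ s (mod t), hence w ≡ s (mod t). Since d ≡ k (mod t), by multiplying congruences, d * w ≡ k * s (mod t).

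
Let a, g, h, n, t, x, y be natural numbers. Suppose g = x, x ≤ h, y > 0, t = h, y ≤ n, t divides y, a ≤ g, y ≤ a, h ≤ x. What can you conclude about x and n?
x ≤ n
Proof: g = x and a ≤ g, thus a ≤ x. Since y ≤ a, y ≤ x. h ≤ x and x ≤ h, therefore h = x. t = h, so t = x. Because t divides y and y > 0, t ≤ y. From t = x, x ≤ y. Since y ≤ x, y = x. Since y ≤ n, x ≤ n.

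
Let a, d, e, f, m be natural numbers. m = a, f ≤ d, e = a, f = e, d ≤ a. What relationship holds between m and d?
m = d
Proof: Since f = e and f ≤ d, e ≤ d. e = a, so a ≤ d. d ≤ a, so a = d. m = a, so m = d.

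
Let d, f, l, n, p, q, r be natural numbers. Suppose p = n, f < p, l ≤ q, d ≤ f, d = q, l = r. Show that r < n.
Because l = r and l ≤ q, r ≤ q. d ≤ f and f < p, therefore d < p. Since d = q, q < p. Because r ≤ q, r < p. Since p = n, r < n.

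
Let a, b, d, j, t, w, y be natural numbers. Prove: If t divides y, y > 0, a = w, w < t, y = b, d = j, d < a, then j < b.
a = w and d < a, thus d < w. Because w < t, d < t. d = j, so j < t. Because t divides y and y > 0, t ≤ y. Since y = b, t ≤ b. j < t, so j < b.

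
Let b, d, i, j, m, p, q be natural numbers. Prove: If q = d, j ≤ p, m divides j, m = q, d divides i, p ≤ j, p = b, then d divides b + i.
j ≤ p and p ≤ j, hence j = p. Since p = b, j = b. m = q and m divides j, thus q divides j. Since q = d, d divides j. From j = b, d divides b. Because d divides i, d divides b + i.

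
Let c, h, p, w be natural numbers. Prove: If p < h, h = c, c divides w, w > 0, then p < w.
h = c and p < h, hence p < c. Since c divides w and w > 0, c ≤ w. p < c, so p < w.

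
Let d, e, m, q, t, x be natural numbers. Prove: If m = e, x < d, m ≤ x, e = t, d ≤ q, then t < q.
Since m = e and e = t, m = t. m ≤ x and x < d, therefore m < d. Since d ≤ q, m < q. Since m = t, t < q.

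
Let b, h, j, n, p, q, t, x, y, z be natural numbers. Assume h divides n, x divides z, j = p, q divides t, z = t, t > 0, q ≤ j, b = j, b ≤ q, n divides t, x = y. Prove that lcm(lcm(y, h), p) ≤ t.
z = t and x divides z, hence x divides t. Since x = y, y divides t. Because h divides n and n divides t, h divides t. Since y divides t, lcm(y, h) divides t. b = j and b ≤ q, hence j ≤ q. Since q ≤ j, q = j. Since j = p, q = p. q divides t, so p divides t. Since lcm(y, h) divides t, lcm(lcm(y, h), p) divides t. t > 0, so lcm(lcm(y, h), p) ≤ t.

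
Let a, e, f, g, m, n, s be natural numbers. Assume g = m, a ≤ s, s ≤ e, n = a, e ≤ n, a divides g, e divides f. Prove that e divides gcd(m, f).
a ≤ s and s ≤ e, therefore a ≤ e. n = a and e ≤ n, thus e ≤ a. Since a ≤ e, a = e. From a divides g, e divides g. g = m, so e divides m. e divides f, so e divides gcd(m, f).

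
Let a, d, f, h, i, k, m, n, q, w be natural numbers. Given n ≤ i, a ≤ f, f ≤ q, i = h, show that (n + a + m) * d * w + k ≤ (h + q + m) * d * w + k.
From i = h and n ≤ i, n ≤ h. a ≤ f and f ≤ q, so a ≤ q. Since n ≤ h, n + a ≤ h + q. Then n + a + m ≤ h + q + m. Then (n + a + m) * d ≤ (h + q + m) * d. Then (n + a + m) * d * w ≤ (h + q + m) * d * w. Then (n + a + m) * d * w + k ≤ (h + q + m) * d * w + k.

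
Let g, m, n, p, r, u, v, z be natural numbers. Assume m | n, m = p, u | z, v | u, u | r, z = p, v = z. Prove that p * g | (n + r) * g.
m = p and m | n, hence p | n. v = z and v | u, thus z | u. Since u | z, u = z. z = p, so u = p. Since u | r, p | r. Since p | n, p | n + r. Then p * g | (n + r) * g.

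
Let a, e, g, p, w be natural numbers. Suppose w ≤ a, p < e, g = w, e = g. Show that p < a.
e = g and g = w, so e = w. p < e, so p < w. Because w ≤ a, p < a.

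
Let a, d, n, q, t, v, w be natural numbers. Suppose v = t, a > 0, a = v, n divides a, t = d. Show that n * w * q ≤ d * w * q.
v = t and t = d, thus v = d. n divides a and a > 0, thus n ≤ a. Since a = v, n ≤ v. v = d, so n ≤ d. By multiplying by a non-negative, n * w ≤ d * w. By multiplying by a non-negative, n * w * q ≤ d * w * q.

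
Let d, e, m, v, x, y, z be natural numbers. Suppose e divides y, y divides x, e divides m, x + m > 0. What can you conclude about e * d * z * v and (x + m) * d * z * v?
e * d * z * v ≤ (x + m) * d * z * v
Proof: Because e divides y and y divides x, e divides x. e divides m, so e divides x + m. x + m > 0, so e ≤ x + m. By multiplying by a non-negative, e * d ≤ (x + m) * d. By multiplying by a non-negative, e * d * z ≤ (x + m) * d * z. By multiplying by a non-negative, e * d * z * v ≤ (x + m) * d * z * v.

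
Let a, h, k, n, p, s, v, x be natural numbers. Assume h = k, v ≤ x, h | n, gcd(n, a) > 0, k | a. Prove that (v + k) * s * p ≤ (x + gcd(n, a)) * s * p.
From h = k and h | n, k | n. k | a, so k | gcd(n, a). Since gcd(n, a) > 0, k ≤ gcd(n, a). v ≤ x, so v + k ≤ x + gcd(n, a). Then (v + k) * s ≤ (x + gcd(n, a)) * s. Then (v + k) * s * p ≤ (x + gcd(n, a)) * s * p.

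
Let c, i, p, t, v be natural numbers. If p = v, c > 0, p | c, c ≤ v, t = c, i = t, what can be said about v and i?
v = i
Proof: From i = t and t = c, i = c. From p = v and p | c, v | c. c > 0, so v ≤ c. From c ≤ v, c = v. i = c, so i = v. Then v = i.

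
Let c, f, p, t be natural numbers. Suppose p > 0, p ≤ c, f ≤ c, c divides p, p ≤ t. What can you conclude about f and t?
f ≤ t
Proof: c divides p and p > 0, hence c ≤ p. p ≤ c, so c = p. f ≤ c, so f ≤ p. From p ≤ t, f ≤ t.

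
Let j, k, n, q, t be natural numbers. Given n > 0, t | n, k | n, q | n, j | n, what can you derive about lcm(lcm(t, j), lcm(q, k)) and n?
lcm(lcm(t, j), lcm(q, k)) ≤ n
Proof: Since t | n and j | n, lcm(t, j) | n. From q | n and k | n, lcm(q, k) | n. lcm(t, j) | n, so lcm(lcm(t, j), lcm(q, k)) | n. Since n > 0, lcm(lcm(t, j), lcm(q, k)) ≤ n.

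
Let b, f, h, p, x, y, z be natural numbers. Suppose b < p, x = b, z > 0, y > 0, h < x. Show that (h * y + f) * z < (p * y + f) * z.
x = b and h < x, so h < b. Since b < p, h < p. Using y > 0, by multiplying by a positive, h * y < p * y. Then h * y + f < p * y + f. Combined with z > 0, by multiplying by a positive, (h * y + f) * z < (p * y + f) * z.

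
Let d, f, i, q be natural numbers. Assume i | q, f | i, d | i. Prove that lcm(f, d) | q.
f | i and d | i, so lcm(f, d) | i. i | q, so lcm(f, d) | q.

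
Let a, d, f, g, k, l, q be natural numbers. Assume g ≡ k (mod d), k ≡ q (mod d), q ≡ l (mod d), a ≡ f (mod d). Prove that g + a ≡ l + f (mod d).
g ≡ k (mod d) and k ≡ q (mod d), so g ≡ q (mod d). Since q ≡ l (mod d), g ≡ l (mod d). From a ≡ f (mod d), g + a ≡ l + f (mod d).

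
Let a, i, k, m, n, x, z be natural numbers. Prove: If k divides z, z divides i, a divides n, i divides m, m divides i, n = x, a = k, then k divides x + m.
n = x and a divides n, thus a divides x. a = k, so k divides x. Since i divides m and m divides i, i = m. Since z divides i, z divides m. From k divides z, k divides m. Since k divides x, k divides x + m.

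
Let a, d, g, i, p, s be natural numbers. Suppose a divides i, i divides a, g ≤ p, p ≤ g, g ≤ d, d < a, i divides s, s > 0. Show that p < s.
Because a divides i and i divides a, a = i. g ≤ p and p ≤ g, hence g = p. g ≤ d and d < a, so g < a. g = p, so p < a. Because a = i, p < i. i divides s and s > 0, hence i ≤ s. Since p < i, p < s.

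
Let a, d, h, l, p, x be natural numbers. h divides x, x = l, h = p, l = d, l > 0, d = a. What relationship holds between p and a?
p ≤ a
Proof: l = d and d = a, so l = a. Because x = l and h divides x, h divides l. h = p, so p divides l. l > 0, so p ≤ l. l = a, so p ≤ a.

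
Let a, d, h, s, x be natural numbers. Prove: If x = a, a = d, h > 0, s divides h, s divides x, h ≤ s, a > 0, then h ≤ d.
s divides h and h > 0, hence s ≤ h. Since h ≤ s, s = h. x = a and s divides x, so s divides a. Because a > 0, s ≤ a. Since a = d, s ≤ d. Since s = h, h ≤ d.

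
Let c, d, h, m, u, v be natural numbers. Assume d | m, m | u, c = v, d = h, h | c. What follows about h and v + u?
h | v + u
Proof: c = v and h | c, so h | v. From d | m and m | u, d | u. d = h, so h | u. Since h | v, h | v + u.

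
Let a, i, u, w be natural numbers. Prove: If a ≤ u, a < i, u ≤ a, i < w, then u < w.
From a ≤ u and u ≤ a, a = u. a < i and i < w, therefore a < w. a = u, so u < w.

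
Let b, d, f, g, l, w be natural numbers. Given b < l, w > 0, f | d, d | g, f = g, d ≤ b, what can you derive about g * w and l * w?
g * w < l * w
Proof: f = g and f | d, hence g | d. Since d | g, d = g. d ≤ b and b < l, therefore d < l. d = g, so g < l. Since w > 0, g * w < l * w.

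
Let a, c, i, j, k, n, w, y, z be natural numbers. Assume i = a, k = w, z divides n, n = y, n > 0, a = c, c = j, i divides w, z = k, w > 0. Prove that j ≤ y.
From a = c and c = j, a = j. i = a and i divides w, thus a divides w. w > 0, so a ≤ w. Since a = j, j ≤ w. z = k and z divides n, hence k divides n. Since n > 0, k ≤ n. Since k = w, w ≤ n. Since n = y, w ≤ y. j ≤ w, so j ≤ y.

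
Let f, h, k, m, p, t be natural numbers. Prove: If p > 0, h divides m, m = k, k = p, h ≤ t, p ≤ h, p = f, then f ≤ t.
m = k and h divides m, hence h divides k. k = p, so h divides p. Since p > 0, h ≤ p. Since p ≤ h, h = p. Since h ≤ t, p ≤ t. Since p = f, f ≤ t.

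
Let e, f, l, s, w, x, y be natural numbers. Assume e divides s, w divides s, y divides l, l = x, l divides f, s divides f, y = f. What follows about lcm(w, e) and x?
lcm(w, e) divides x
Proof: Since y = f and y divides l, f divides l. Since l divides f, f = l. From l = x, f = x. w divides s and e divides s, hence lcm(w, e) divides s. From s divides f, lcm(w, e) divides f. f = x, so lcm(w, e) divides x.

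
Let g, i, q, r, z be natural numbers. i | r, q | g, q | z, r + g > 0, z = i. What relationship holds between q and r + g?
q ≤ r + g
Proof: Because z = i and q | z, q | i. Since i | r, q | r. Since q | g, q | r + g. Since r + g > 0, q ≤ r + g.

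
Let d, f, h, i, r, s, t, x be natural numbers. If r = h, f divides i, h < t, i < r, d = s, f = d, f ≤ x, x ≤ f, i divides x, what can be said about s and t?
s < t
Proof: Since x ≤ f and f ≤ x, x = f. i divides x, so i divides f. Since f divides i, i = f. Since f = d, i = d. Since d = s, i = s. Because r = h and i < r, i < h. h < t, so i < t. From i = s, s < t.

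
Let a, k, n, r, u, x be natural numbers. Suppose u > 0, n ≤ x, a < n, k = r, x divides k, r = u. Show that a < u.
a < n and n ≤ x, so a < x. From k = r and r = u, k = u. Since x divides k, x divides u. u > 0, so x ≤ u. Since a < x, a < u.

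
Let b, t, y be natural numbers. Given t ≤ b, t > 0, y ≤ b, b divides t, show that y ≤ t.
b divides t and t > 0, therefore b ≤ t. From t ≤ b, b = t. y ≤ b, so y ≤ t.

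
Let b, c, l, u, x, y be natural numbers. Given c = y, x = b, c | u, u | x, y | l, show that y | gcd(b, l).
c = y and c | u, hence y | u. From x = b and u | x, u | b. y | u, so y | b. Since y | l, y | gcd(b, l).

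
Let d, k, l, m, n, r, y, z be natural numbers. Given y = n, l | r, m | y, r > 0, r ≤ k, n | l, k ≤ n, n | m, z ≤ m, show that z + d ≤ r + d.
Because y = n and m | y, m | n. n | m, so m = n. n | l and l | r, hence n | r. Since r > 0, n ≤ r. Because r ≤ k and k ≤ n, r ≤ n. Since n ≤ r, n = r. From m = n, m = r. Because z ≤ m, z ≤ r. Then z + d ≤ r + d.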